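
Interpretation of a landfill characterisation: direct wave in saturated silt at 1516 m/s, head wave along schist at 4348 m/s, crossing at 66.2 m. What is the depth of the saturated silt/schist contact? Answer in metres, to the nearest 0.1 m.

23.0 m

h = (x_cross/2)·√((V₂−V₁)/(V₂+V₁)).
(V₂−V₁)/(V₂+V₁) = (4348−1516)/(4348+1516) = 0.4829; √ = 0.6949.
h = (66.2/2)·0.6949 = 23.00 m.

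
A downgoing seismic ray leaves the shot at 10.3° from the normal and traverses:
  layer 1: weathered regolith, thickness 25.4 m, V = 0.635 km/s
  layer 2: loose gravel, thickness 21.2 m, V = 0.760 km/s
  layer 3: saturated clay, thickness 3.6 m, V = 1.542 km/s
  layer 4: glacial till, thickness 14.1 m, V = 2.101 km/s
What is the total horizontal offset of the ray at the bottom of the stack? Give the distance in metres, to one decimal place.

Apply Snell's law at each interface; in layer i the horizontal offset is hᵢ·tan θᵢ.
Layer 1: θ = 10.30°; offset = 25.4·tan 10.30° = 4.616 m.
Layer 2: sin θ = 0.760·sin 10.3°/0.635 = 0.2140, θ = 12.36°; offset = 21.2·tan 12.36° = 4.644 m.
Layer 3: sin θ = 1.542·sin 10.3°/0.635 = 0.4342, θ = 25.73°; offset = 3.6·tan 25.73° = 1.735 m.
Layer 4: sin θ = 2.101·sin 10.3°/0.635 = 0.5916, θ = 36.27°; offset = 14.1·tan 36.27° = 10.346 m.
Summing the layer offsets gives 21.342 m.

21.3 m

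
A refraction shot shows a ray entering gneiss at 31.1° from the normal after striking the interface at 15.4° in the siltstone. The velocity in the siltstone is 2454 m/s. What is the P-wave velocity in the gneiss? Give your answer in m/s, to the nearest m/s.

4773 m/s

sin 15.4° = 0.2656; sin 31.1° = 0.5165.
V₂ = V₁·(sin θ₂/sin θ₁) = 2454·(0.5165/0.2656) = 4773.28 m/s.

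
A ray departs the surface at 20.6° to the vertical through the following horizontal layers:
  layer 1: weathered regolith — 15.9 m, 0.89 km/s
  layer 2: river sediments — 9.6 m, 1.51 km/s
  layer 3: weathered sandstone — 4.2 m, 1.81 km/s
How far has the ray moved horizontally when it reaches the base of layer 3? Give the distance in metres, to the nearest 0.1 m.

17.4 m

Apply Snell's law at each interface; in layer i the horizontal offset is hᵢ·tan θᵢ.
Layer 1: θ = 20.60°; offset = 15.9·tan 20.60° = 5.976 m.
Layer 2: sin θ = 1.51·sin 20.6°/0.89 = 0.5969, θ = 36.65°; offset = 9.6·tan 36.65° = 7.143 m.
Layer 3: sin θ = 1.81·sin 20.6°/0.89 = 0.7155, θ = 45.69°; offset = 4.2·tan 45.69° = 4.302 m.
Σ offsets = 17.421 m.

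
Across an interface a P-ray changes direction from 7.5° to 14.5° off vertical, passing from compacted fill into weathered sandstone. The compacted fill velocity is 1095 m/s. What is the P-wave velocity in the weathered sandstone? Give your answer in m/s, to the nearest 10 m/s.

2100 m/s

Snell's law: sin 7.5°/V₁ = sin 14.5°/V₂.
V₂ = V₁·sin 14.5°/sin 7.5° = 1095 × 1.9182 = 2100.47 m/s.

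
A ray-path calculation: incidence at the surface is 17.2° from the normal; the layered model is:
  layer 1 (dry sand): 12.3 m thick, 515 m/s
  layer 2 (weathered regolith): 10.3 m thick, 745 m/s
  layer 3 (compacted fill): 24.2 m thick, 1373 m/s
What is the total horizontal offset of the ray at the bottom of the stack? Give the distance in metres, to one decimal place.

39.7 m

Ray parameter p = sin 17.2° / 515 m/s = 5.7419e-04 s/m.
Layer 1: θ = 17.20°; offset = 12.3·tan 17.20° = 3.807 m.
Layer 2: sin θ = p·745 = 0.4278 → θ = 25.33°; offset = 10.3·tan 25.33° = 4.875 m.
Layer 3: sin θ = p·1373 = 0.7884 → θ = 52.03°; offset = 24.2·tan 52.03° = 31.011 m.
Σ offsets = 39.693 m.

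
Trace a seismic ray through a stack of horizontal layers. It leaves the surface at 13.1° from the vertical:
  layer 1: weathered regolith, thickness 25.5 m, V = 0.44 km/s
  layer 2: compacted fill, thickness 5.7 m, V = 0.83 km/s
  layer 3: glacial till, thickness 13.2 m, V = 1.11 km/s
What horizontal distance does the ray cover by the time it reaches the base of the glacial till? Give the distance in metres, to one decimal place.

p = sin θ₁/V₁ = sin 13.1°/0.44 = 5.1512e-01 s/km is conserved through the stack.
Layer 1: θ = 13.10°; offset = 25.5·tan 13.10° = 5.934 m.
Layer 2: sin θ = p·0.83 = 0.4275 → θ = 25.31°; offset = 5.7·tan 25.31° = 2.696 m.
Layer 3: sin θ = p·1.11 = 0.5718 → θ = 34.87°; offset = 13.2·tan 34.87° = 9.200 m.
Σ offsets = 17.830 m.

17.8 m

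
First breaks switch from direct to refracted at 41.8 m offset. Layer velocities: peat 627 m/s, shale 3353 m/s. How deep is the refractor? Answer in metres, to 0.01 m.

x_cross = 2h·√((V₂+V₁)/(V₂−V₁)) → h = x_cross / (2·√((V₂+V₁)/(V₂−V₁))).
√((V₂+V₁)/(V₂−V₁)) = √((3353+627)/(3353−627)) = 1.2083.
h = 41.8 / (2·1.2083) = 17.30 m.

17.30 m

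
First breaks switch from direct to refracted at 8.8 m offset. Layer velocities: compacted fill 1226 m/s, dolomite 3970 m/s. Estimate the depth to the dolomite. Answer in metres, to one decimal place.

3.2 m

x_cross = 2h·√((V₂+V₁)/(V₂−V₁)) → h = x_cross / (2·√((V₂+V₁)/(V₂−V₁))).
√((V₂+V₁)/(V₂−V₁)) = √((3970+1226)/(3970−1226)) = 1.3761.
h = 8.8 / (2·1.3761) = 3.20 m.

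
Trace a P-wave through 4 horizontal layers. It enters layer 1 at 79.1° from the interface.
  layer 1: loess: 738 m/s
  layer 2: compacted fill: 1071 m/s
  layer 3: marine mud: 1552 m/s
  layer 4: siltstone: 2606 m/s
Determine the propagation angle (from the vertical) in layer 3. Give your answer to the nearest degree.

23°

From the normal: θ₁ = 90° − 79.1° = 10.9°.
Snell's law across each interface conserves sin θ / V, so sin θ_3 = V_3·sin θ₁/V₁.
sin θ_3 = 1552 × sin 10.9° / 738 = 0.3977.
θ_3 = 23.43° from the vertical.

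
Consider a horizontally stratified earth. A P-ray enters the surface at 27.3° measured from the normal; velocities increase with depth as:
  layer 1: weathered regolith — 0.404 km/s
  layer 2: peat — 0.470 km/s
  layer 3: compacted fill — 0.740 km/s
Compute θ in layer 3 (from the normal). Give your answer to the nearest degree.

57°

Snell's law across each interface conserves sin θ / V, so sin θ_3 = V_3·sin θ₁/V₁.
sin θ_3 = 0.740 × sin 27.3° / 0.404 = 0.8401.
θ_3 = 57.15° from the vertical.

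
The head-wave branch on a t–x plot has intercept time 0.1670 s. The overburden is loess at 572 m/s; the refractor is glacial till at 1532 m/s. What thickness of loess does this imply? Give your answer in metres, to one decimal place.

h = tᵢ·V₁·V₂ / (2·√(V₂²−V₁²)).
√(V₂²−V₁²) = √(1532² − 572²) = 1421.2 m/s.
h = 0.167 s × 572 × 1532 / (2 × 1421.2) = 51.49 m.

51.5 m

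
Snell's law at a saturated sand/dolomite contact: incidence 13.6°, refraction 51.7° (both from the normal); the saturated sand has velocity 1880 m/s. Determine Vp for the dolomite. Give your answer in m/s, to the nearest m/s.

Snell's law: sin 13.6°/V₁ = sin 51.7°/V₂.
V₂ = V₁·sin 51.7°/sin 13.6° = 1880 × 3.3375 = 6274.42 m/s.

6274 m/s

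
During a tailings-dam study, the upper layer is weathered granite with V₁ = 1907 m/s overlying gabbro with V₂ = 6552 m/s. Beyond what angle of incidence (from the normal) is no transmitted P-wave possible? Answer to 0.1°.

At critical incidence the refracted ray runs along the interface (θ₂ = 90°), so sin θ_c = V₁/V₂.
θ_c = arcsin(1907/6552) = arcsin 0.2911 = 16.92°.

16.9°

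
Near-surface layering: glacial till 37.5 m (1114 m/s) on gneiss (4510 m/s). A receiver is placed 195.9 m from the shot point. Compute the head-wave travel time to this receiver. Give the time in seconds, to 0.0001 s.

θ_c = arcsin(V₁/V₂) = arcsin(1114/4510) = 14.30°, cos θ_c = 0.9690.
Intercept time tᵢ = 2h cos θ_c / V₁ = 2·37.5·0.9690/1114 = 0.06524 s.
t = x/V₂ + tᵢ = 195.9/4510 + 0.06524 = 0.10868 s.

0.1087 s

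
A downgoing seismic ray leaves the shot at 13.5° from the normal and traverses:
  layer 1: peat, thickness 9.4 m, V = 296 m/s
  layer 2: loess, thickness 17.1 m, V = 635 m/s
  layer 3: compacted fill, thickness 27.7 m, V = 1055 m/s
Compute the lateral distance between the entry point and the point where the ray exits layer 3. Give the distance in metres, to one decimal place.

p = sin θ₁/V₁ = sin 13.5°/296 = 7.8867e-04 s/m is conserved through the stack.
Layer 1: θ = 13.50°; offset = 9.4·tan 13.50° = 2.257 m.
Layer 2: sin θ = p·635 = 0.5008 → θ = 30.05°; offset = 17.1·tan 30.05° = 9.894 m.
Layer 3: sin θ = p·1055 = 0.8320 → θ = 56.31°; offset = 27.7·tan 56.31° = 41.549 m.
Summing the layer offsets gives 53.699 m.

53.7 m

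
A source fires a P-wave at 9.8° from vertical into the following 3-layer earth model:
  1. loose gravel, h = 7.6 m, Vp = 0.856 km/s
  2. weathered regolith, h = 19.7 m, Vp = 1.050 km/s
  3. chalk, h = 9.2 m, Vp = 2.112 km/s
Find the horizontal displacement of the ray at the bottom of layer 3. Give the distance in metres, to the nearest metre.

p = sin θ₁/V₁ = sin 9.8°/0.856 = 1.9884e-01 s/km is conserved through the stack.
Layer 1: θ = 9.80°; offset = 7.6·tan 9.80° = 1.313 m.
Layer 2: sin θ = p·1.050 = 0.2088 → θ = 12.05°; offset = 19.7·tan 12.05° = 4.206 m.
Layer 3: sin θ = p·2.112 = 0.4200 → θ = 24.83°; offset = 9.2·tan 24.83° = 4.257 m.
Summing the layer offsets gives 9.776 m.

10 m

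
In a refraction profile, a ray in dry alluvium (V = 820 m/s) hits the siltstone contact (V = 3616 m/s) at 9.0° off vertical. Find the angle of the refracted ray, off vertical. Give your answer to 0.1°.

43.6°

Snell's law: sin θ₂ = (V₂/V₁)·sin θ₁ = (3616/820)·sin 9.0° = 0.6898.
θ₂ = sin⁻¹(0.6898) = 43.62° (from vertical).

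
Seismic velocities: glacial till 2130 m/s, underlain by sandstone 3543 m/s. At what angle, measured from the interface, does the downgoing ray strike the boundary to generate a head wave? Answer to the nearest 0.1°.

53.0°

Critical incidence: sin θ_c = V₁/V₂ = 2130/3543 = 0.6012.
θ_c = arcsin 0.6012 = 36.95°.
Measured from the interface: 90° − 36.95° = 53.05°.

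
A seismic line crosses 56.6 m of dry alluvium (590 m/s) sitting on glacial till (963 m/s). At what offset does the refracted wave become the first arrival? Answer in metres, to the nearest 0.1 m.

θ_c = arcsin(590/963) = 37.78°, so cos θ_c = 0.7903 and tᵢ = 2h cos θ_c/V₁ = 0.1516 s.
At crossover x/V₁ = x/V₂ + tᵢ ⇒ x = tᵢ/(1/V₁ − 1/V₂) = 0.15164/(1.6949e-03 − 1.0384e-03) = 230.98 m.

231.0 m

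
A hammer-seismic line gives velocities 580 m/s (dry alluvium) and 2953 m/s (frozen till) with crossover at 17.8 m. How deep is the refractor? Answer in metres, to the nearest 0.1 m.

x_cross = 2h·√((V₂+V₁)/(V₂−V₁)) → h = x_cross / (2·√((V₂+V₁)/(V₂−V₁))).
√((V₂+V₁)/(V₂−V₁)) = √((2953+580)/(2953−580)) = 1.2202.
h = 17.8 / (2·1.2202) = 7.29 m.

7.3 m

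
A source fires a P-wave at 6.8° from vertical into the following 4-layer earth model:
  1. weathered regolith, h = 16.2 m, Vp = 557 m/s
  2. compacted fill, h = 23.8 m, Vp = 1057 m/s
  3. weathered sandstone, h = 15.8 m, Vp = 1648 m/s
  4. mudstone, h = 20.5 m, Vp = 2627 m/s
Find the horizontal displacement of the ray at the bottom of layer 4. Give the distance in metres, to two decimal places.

Apply Snell's law at each interface; in layer i the horizontal offset is hᵢ·tan θᵢ.
Layer 1: θ = 6.80°; offset = 16.2·tan 6.80° = 1.9317 m.
Layer 2: sin θ = 1057·sin 6.8°/557 = 0.2247, θ = 12.98°; offset = 23.8·tan 12.98° = 5.4880 m.
Layer 3: sin θ = 1648·sin 6.8°/557 = 0.3503, θ = 20.51°; offset = 15.8·tan 20.51° = 5.9096 m.
Layer 4: sin θ = 2627·sin 6.8°/557 = 0.5584, θ = 33.95°; offset = 20.5·tan 33.95° = 13.8001 m.
Summing the layer offsets gives 27.1294 m.

27.13 m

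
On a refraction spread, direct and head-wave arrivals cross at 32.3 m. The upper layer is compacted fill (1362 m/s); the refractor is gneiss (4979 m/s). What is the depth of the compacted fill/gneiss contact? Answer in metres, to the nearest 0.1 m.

12.2 m

h = (x_cross/2)·√((V₂−V₁)/(V₂+V₁)).
(V₂−V₁)/(V₂+V₁) = (4979−1362)/(4979+1362) = 0.5704; √ = 0.7553.
h = (32.3/2)·0.7553 = 12.20 m.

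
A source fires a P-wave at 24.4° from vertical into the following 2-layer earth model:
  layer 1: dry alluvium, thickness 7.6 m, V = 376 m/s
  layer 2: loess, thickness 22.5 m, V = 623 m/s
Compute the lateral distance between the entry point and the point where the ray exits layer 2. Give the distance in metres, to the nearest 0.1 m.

24.6 m

p = sin θ₁/V₁ = sin 24.4°/376 = 1.0987e-03 s/m is conserved through the stack.
Layer 1: θ = 24.40°; offset = 7.6·tan 24.40° = 3.448 m.
Layer 2: sin θ = p·623 = 0.6845 → θ = 43.19°; offset = 22.5·tan 43.19° = 21.125 m.
Total horizontal offset = 24.572 m.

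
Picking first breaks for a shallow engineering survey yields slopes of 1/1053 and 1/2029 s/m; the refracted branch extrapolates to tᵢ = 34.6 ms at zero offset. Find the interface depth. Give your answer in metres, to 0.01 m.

θ_c = arcsin(1053/2029) = 31.26°; cos θ_c = 0.8548.
tᵢ = 2h cos θ_c/V₁ ⇒ h = tᵢ·V₁/(2 cos θ_c) = 0.0346·1053/(2·0.8548) = 21.31 m.

21.31 m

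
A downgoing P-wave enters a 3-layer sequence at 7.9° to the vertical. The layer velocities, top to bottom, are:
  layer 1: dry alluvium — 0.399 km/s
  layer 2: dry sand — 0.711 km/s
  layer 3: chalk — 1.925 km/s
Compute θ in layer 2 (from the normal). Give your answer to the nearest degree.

Snell's law across each interface conserves sin θ / V, so sin θ_2 = V_2·sin θ₁/V₁.
sin θ_2 = 0.711 × sin 7.9° / 0.399 = 0.2449.
θ_2 = 14.18° from the vertical.

14°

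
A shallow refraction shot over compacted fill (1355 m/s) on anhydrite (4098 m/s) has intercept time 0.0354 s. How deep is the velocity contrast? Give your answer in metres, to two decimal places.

h = tᵢ·V₁·V₂ / (2·√(V₂²−V₁²)).
√(V₂²−V₁²) = √(4098² − 1355²) = 3867.5 m/s.
h = 0.0354 s × 1355 × 4098 / (2 × 3867.5) = 25.41 m.

25.41 m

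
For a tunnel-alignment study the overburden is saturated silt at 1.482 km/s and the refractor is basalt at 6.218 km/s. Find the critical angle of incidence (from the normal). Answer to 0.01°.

13.79°

At critical incidence the refracted ray runs along the interface (θ₂ = 90°), so sin θ_c = V₁/V₂.
θ_c = arcsin(1.482/6.218) = arcsin 0.2383 = 13.79°.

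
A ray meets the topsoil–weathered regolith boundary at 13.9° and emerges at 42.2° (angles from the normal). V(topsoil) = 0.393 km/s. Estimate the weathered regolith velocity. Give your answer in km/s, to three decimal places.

Snell's law: sin 13.9°/V₁ = sin 42.2°/V₂.
V₂ = V₁·sin 42.2°/sin 13.9° = 0.393 × 2.7962 = 1.099 km/s.

1.099 km/s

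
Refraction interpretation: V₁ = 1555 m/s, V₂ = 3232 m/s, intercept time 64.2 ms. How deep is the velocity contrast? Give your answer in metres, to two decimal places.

56.94 m

θ_c = arcsin(1555/3232) = 28.76°; cos θ_c = 0.8767.
tᵢ = 2h cos θ_c/V₁ ⇒ h = tᵢ·V₁/(2 cos θ_c) = 0.0642·1555/(2·0.8767) = 56.94 m.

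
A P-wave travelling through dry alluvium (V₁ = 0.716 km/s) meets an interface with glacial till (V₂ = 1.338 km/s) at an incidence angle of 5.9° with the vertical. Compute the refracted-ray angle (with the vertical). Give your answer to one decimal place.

11.1°

sin θ₁/V₁ = sin θ₂/V₂ ⇒ sin θ₂ = 1.338·sin 5.9°/0.716 = 1.338·0.1028/0.716 = 0.1921.
θ₂ = arcsin 0.1921 = 11.07° from the normal.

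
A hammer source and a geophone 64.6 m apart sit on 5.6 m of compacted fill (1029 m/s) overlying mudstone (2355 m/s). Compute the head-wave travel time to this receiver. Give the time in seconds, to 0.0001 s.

θ_c = arcsin(V₁/V₂) = arcsin(1029/2355) = 25.91°, cos θ_c = 0.8995.
Intercept time tᵢ = 2h cos θ_c / V₁ = 2·5.6·0.8995/1029 = 0.00979 s.
t = x/V₂ + tᵢ = 64.6/2355 + 0.00979 = 0.03722 s.

0.0372 s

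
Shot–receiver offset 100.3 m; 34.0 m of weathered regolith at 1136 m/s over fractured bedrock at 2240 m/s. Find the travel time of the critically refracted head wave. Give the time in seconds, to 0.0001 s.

t = x/V₂ + 2h·√(V₂²−V₁²)/(V₁V₂).
√(V₂²−V₁²) = √(2240²−1136²) = 1930.6 m/s; delay term = 2·34.0·1930.6/(1136·2240) = 0.05159 s.
t = 100.3/2240 + 0.05159 = 0.09637 s.

0.0964 s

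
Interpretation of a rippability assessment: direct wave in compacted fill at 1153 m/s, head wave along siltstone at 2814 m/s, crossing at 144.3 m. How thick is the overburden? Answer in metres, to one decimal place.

46.7 m

h = (x_cross/2)·√((V₂−V₁)/(V₂+V₁)).
(V₂−V₁)/(V₂+V₁) = (2814−1153)/(2814+1153) = 0.4187; √ = 0.6471.
h = (144.3/2)·0.6471 = 46.69 m.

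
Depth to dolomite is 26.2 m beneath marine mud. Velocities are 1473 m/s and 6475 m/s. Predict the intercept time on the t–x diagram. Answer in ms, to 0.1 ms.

34.6 ms

tᵢ = 2h·√(V₂²−V₁²)/(V₁V₂).
√(V₂²−V₁²) = √(6475²−1473²) = 6305.2 m/s.
tᵢ = 2·26.2·6305.2/(1473·6475) = 0.03464 s.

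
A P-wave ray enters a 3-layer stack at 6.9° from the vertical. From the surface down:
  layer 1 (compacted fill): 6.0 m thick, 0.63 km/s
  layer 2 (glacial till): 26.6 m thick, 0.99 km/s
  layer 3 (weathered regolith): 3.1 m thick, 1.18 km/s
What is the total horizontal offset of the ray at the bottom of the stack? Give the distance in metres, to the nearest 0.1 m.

Ray parameter p = sin 6.9° / 0.63 km/s = 1.9069e-01 s/km.
Layer 1: θ = 6.90°; offset = 6.0·tan 6.90° = 0.726 m.
Layer 2: sin θ = p·0.99 = 0.1888 → θ = 10.88°; offset = 26.6·tan 10.88° = 5.114 m.
Layer 3: sin θ = p·1.18 = 0.2250 → θ = 13.00°; offset = 3.1·tan 13.00° = 0.716 m.
Summing the layer offsets gives 6.556 m.

6.6 m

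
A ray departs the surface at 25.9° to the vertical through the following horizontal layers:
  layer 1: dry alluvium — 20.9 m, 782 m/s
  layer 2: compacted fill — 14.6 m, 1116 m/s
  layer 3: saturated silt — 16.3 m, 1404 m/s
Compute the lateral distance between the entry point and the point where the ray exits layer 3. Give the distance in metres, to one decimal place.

Ray parameter p = sin 25.9° / 782 m/s = 5.5857e-04 s/m.
Layer 1: θ = 25.90°; offset = 20.9·tan 25.90° = 10.148 m.
Layer 2: sin θ = p·1116 = 0.6234 → θ = 38.56°; offset = 14.6·tan 38.56° = 11.639 m.
Layer 3: sin θ = p·1404 = 0.7842 → θ = 51.65°; offset = 16.3·tan 51.65° = 20.602 m.
Total horizontal offset = 42.390 m.

42.4 m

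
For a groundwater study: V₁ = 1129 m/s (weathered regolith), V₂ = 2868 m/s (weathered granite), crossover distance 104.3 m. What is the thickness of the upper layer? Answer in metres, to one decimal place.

h = (x_cross/2)·√((V₂−V₁)/(V₂+V₁)).
(V₂−V₁)/(V₂+V₁) = (2868−1129)/(2868+1129) = 0.4351; √ = 0.6596.
h = (104.3/2)·0.6596 = 34.40 m.

34.4 m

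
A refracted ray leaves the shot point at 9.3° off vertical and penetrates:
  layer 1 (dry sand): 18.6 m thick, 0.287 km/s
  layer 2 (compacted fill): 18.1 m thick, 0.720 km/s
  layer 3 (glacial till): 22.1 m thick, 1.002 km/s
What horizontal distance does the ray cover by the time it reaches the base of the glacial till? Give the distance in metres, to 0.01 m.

26.18 m

Ray parameter p = sin 9.3° / 0.287 km/s = 5.6308e-01 s/km.
Layer 1: θ = 9.30°; offset = 18.6·tan 9.30° = 3.0459 m.
Layer 2: sin θ = p·0.720 = 0.4054 → θ = 23.92°; offset = 18.1·tan 23.92° = 8.0273 m.
Layer 3: sin θ = p·1.002 = 0.5642 → θ = 34.35°; offset = 22.1·tan 34.35° = 15.1023 m.
Summing the layer offsets gives 26.1755 m.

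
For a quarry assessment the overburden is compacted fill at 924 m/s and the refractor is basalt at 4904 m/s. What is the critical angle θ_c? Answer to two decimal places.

Critical incidence: sin θ_c = V₁/V₂ = 924/4904 = 0.1884.
θ_c = arcsin 0.1884 = 10.86°.

10.86°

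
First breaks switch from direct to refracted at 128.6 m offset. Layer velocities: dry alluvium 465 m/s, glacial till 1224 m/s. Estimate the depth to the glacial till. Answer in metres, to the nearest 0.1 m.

43.1 m

x_cross = 2h·√((V₂+V₁)/(V₂−V₁)) → h = x_cross / (2·√((V₂+V₁)/(V₂−V₁))).
√((V₂+V₁)/(V₂−V₁)) = √((1224+465)/(1224−465)) = 1.4917.
h = 128.6 / (2·1.4917) = 43.10 m.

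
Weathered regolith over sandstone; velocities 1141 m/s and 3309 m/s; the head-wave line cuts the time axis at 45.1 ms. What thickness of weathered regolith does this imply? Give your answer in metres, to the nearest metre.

27 m

θ_c = arcsin(1141/3309) = 20.17°; cos θ_c = 0.9387.
tᵢ = 2h cos θ_c/V₁ ⇒ h = tᵢ·V₁/(2 cos θ_c) = 0.0451·1141/(2·0.9387) = 27.41 m.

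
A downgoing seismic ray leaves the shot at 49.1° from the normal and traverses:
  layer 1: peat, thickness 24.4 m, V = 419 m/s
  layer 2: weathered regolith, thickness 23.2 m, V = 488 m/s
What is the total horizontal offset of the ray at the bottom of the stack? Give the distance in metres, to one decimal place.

71.2 m

p = sin θ₁/V₁ = sin 49.1°/419 = 1.8039e-03 s/m is conserved through the stack.
Layer 1: θ = 49.10°; offset = 24.4·tan 49.10° = 28.168 m.
Layer 2: sin θ = p·488 = 0.8803 → θ = 61.68°; offset = 23.2·tan 61.68° = 43.054 m.
Summing the layer offsets gives 71.222 m.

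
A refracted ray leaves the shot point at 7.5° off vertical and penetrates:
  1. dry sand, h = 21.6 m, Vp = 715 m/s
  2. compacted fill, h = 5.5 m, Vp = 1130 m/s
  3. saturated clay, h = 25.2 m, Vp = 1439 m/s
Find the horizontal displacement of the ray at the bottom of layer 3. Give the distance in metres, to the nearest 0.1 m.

p = sin θ₁/V₁ = sin 7.5°/715 = 1.8255e-04 s/m is conserved through the stack.
Layer 1: θ = 7.50°; offset = 21.6·tan 7.50° = 2.844 m.
Layer 2: sin θ = p·1130 = 0.2063 → θ = 11.90°; offset = 5.5·tan 11.90° = 1.160 m.
Layer 3: sin θ = p·1439 = 0.2627 → θ = 15.23°; offset = 25.2·tan 15.23° = 6.861 m.
Summing the layer offsets gives 10.864 m.

10.9 m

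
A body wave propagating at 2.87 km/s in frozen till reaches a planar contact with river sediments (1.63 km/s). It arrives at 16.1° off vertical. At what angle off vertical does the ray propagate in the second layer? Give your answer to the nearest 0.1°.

9.1°

Snell's law: sin θ₂ = (V₂/V₁)·sin θ₁ = (1.63/2.87)·sin 16.1° = 0.1575.
θ₂ = arcsin 0.1575 = 9.06° from the normal.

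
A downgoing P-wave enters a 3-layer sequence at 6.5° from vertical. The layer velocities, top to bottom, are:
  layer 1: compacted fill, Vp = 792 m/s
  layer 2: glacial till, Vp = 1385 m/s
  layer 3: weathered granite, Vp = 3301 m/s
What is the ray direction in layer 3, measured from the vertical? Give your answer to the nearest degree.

28°

Ray parameter p = sin 6.5° / 792 = 1.4293e-04 s/m.
sin θ_3 = p·V_3 = 1.4293e-04 × 3301 = 0.4718.
θ_3 = 28.15° from the vertical.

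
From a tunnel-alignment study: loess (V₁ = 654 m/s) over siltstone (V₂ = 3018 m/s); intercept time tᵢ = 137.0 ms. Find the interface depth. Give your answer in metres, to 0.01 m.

45.89 m

θ_c = arcsin(654/3018) = 12.52°; cos θ_c = 0.9762.
tᵢ = 2h cos θ_c/V₁ ⇒ h = tᵢ·V₁/(2 cos θ_c) = 0.137·654/(2·0.9762) = 45.89 m.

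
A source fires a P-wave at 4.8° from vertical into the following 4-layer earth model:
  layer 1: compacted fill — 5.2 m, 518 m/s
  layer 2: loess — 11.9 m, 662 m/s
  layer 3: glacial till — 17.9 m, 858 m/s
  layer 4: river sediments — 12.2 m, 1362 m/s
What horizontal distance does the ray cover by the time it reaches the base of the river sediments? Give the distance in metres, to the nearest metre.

7 m

Apply Snell's law at each interface; in layer i the horizontal offset is hᵢ·tan θᵢ.
Layer 1: θ = 4.80°; offset = 5.2·tan 4.80° = 0.437 m.
Layer 2: sin θ = 662·sin 4.8°/518 = 0.1069, θ = 6.14°; offset = 11.9·tan 6.14° = 1.280 m.
Layer 3: sin θ = 858·sin 4.8°/518 = 0.1386, θ = 7.97°; offset = 17.9·tan 7.97° = 2.505 m.
Layer 4: sin θ = 1362·sin 4.8°/518 = 0.2200, θ = 12.71°; offset = 12.2·tan 12.71° = 2.752 m.
Σ offsets = 6.973 m.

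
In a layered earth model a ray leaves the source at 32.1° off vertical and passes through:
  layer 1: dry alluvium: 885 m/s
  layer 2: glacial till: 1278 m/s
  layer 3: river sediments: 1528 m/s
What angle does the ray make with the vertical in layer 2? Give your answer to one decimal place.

50.1°

Ray parameter p = sin 32.1° / 885 = 6.0045e-04 s/m.
sin θ_2 = p·V_2 = 6.0045e-04 × 1278 = 0.7674.
θ_2 = 50.12° from the vertical.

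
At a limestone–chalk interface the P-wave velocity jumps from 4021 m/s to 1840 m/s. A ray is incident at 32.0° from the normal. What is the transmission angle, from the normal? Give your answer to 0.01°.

14.03°

sin θ₁/V₁ = sin θ₂/V₂ ⇒ sin θ₂ = 1840·sin 32.0°/4021 = 1840·0.5299/4021 = 0.2425.
θ₂ = arcsin 0.2425 = 14.03° from the normal.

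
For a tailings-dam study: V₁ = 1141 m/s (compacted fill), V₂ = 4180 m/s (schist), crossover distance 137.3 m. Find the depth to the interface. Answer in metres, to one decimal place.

51.9 m

x_cross = 2h·√((V₂+V₁)/(V₂−V₁)) → h = x_cross / (2·√((V₂+V₁)/(V₂−V₁))).
√((V₂+V₁)/(V₂−V₁)) = √((4180+1141)/(4180−1141)) = 1.3232.
h = 137.3 / (2·1.3232) = 51.88 m.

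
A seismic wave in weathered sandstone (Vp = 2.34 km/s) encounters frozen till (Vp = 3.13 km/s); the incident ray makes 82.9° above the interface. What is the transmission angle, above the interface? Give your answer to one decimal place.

Convert to the normal: θ₁ = 90° − 82.9° = 7.1°.
sin θ₁/V₁ = sin θ₂/V₂ ⇒ sin θ₂ = 3.13·sin 7.1°/2.34 = 3.13·0.1236/2.34 = 0.1653.
θ₂ = arcsin 0.1653 = 9.52° from the normal.
From the interface: 90° − 9.52° = 80.48°.

80.5°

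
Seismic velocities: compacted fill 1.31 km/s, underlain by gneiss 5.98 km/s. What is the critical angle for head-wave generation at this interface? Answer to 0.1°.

12.7°

Critical incidence: sin θ_c = V₁/V₂ = 1.31/5.98 = 0.2191.
θ_c = arcsin 0.2191 = 12.65°.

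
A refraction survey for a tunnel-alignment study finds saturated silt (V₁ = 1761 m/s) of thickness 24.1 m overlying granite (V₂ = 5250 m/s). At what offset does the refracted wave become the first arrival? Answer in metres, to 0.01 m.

θ_c = arcsin(1761/5250) = 19.60°, so cos θ_c = 0.9421 and tᵢ = 2h cos θ_c/V₁ = 0.0258 s.
At crossover x/V₁ = x/V₂ + tᵢ ⇒ x = tᵢ/(1/V₁ − 1/V₂) = 0.02579/(5.6786e-04 − 1.9048e-04) = 68.33 m.

68.33 m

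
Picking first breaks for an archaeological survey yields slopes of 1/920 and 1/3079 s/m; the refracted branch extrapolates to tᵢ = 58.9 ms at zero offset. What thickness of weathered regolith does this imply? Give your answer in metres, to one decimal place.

h = tᵢ·V₁·V₂ / (2·√(V₂²−V₁²)).
√(V₂²−V₁²) = √(3079² − 920²) = 2938.3 m/s.
h = 0.0589 s × 920 × 3079 / (2 × 2938.3) = 28.39 m.

28.4 m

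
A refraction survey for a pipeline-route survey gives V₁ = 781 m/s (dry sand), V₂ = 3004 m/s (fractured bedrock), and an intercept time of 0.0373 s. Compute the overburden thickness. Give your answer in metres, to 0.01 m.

θ_c = arcsin(781/3004) = 15.07°; cos θ_c = 0.9656.
tᵢ = 2h cos θ_c/V₁ ⇒ h = tᵢ·V₁/(2 cos θ_c) = 0.0373·781/(2·0.9656) = 15.08 m.

15.08 m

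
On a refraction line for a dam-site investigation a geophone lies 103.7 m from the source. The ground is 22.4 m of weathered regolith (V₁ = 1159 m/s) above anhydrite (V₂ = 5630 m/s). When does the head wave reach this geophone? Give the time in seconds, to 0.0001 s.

t = x/V₂ + 2h·√(V₂²−V₁²)/(V₁V₂).
√(V₂²−V₁²) = √(5630²−1159²) = 5509.4 m/s; delay term = 2·22.4·5509.4/(1159·5630) = 0.03783 s.
t = 103.7/5630 + 0.03783 = 0.05625 s.

0.0562 s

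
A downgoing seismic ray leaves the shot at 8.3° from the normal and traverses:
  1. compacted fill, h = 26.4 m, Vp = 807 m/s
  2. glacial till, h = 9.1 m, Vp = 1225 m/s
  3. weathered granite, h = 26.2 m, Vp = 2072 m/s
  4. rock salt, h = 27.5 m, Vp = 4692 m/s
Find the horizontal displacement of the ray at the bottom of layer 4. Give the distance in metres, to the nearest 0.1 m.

Apply Snell's law at each interface; in layer i the horizontal offset is hᵢ·tan θᵢ.
Layer 1: θ = 8.30°; offset = 26.4·tan 8.30° = 3.851 m.
Layer 2: sin θ = 1225·sin 8.3°/807 = 0.2191, θ = 12.66°; offset = 9.1·tan 12.66° = 2.044 m.
Layer 3: sin θ = 2072·sin 8.3°/807 = 0.3706, θ = 21.76°; offset = 26.2·tan 21.76° = 10.455 m.
Layer 4: sin θ = 4692·sin 8.3°/807 = 0.8393, θ = 57.07°; offset = 27.5·tan 57.07° = 42.455 m.
Σ offsets = 58.805 m.

58.8 m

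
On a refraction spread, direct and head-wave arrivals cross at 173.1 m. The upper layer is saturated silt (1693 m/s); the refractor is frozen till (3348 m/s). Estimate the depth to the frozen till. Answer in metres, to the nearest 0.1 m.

h = (x_cross/2)·√((V₂−V₁)/(V₂+V₁)).
(V₂−V₁)/(V₂+V₁) = (3348−1693)/(3348+1693) = 0.3283; √ = 0.5730.
h = (173.1/2)·0.5730 = 49.59 m.

49.6 m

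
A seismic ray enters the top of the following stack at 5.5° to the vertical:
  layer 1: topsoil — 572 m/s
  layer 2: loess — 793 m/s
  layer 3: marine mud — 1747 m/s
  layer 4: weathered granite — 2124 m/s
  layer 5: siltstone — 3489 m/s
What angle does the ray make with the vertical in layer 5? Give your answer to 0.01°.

Ray parameter p = sin 5.5° / 572 = 1.6756e-04 s/m.
sin θ_5 = p·V_5 = 1.6756e-04 × 3489 = 0.5846.
θ_5 = arcsin 0.5846 = 35.78°.

35.78°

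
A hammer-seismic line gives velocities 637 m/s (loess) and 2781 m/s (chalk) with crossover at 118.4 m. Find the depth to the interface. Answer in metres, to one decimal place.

x_cross = 2h·√((V₂+V₁)/(V₂−V₁)) → h = x_cross / (2·√((V₂+V₁)/(V₂−V₁))).
√((V₂+V₁)/(V₂−V₁)) = √((2781+637)/(2781−637)) = 1.2626.
h = 118.4 / (2·1.2626) = 46.89 m.

46.9 m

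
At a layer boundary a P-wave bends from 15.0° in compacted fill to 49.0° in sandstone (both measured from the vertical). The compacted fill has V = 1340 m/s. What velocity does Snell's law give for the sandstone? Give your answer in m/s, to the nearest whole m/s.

sin 15.0° = 0.2588; sin 49.0° = 0.7547.
V₂ = V₁·(sin θ₂/sin θ₁) = 1340·(0.7547/0.2588) = 3907.41 m/s.

3907 m/s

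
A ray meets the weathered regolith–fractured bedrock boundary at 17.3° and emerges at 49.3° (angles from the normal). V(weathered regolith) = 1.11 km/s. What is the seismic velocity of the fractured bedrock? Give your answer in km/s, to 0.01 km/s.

2.83 km/s

sin 17.3° = 0.2974; sin 49.3° = 0.7581.
V₂ = V₁·(sin θ₂/sin θ₁) = 1.11·(0.7581/0.2974) = 2.83 km/s.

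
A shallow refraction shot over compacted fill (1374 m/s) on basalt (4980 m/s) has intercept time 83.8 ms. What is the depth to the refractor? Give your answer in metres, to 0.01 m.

h = tᵢ·V₁·V₂ / (2·√(V₂²−V₁²)).
√(V₂²−V₁²) = √(4980² − 1374²) = 4786.7 m/s.
h = 0.0838 s × 1374 × 4980 / (2 × 4786.7) = 59.90 m.

59.90 m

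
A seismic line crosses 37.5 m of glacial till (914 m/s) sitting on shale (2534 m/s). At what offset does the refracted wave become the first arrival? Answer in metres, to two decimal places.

θ_c = arcsin(914/2534) = 21.14°, so cos θ_c = 0.9327 and tᵢ = 2h cos θ_c/V₁ = 0.0765 s.
At crossover x/V₁ = x/V₂ + tᵢ ⇒ x = tᵢ/(1/V₁ − 1/V₂) = 0.07653/(1.0941e-03 − 3.9463e-04) = 109.42 m.

109.42 m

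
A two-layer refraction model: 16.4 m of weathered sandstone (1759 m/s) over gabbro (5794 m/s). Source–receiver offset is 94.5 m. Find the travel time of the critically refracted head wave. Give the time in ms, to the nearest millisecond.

34 ms

θ_c = arcsin(V₁/V₂) = arcsin(1759/5794) = 17.67°, cos θ_c = 0.9528.
Intercept time tᵢ = 2h cos θ_c / V₁ = 2·16.4·0.9528/1759 = 0.01777 s.
t = x/V₂ + tᵢ = 94.5/5794 + 0.01777 = 0.03408 s.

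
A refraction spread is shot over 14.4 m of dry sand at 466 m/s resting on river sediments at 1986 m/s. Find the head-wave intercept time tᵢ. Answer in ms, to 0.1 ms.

θ_c = arcsin(V₁/V₂) = arcsin(466/1986) = 13.57°; cos θ_c = 0.9721.
tᵢ = 2h·cos θ_c / V₁ = 2·14.4·0.9721 / 466 = 0.06008 s.

60.1 ms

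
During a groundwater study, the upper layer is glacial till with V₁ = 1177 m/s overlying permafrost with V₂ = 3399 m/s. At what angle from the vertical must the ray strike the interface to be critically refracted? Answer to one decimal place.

At critical incidence the refracted ray runs along the interface (θ₂ = 90°), so sin θ_c = V₁/V₂.
θ_c = arcsin(1177/3399) = arcsin 0.3463 = 20.26°.

20.3°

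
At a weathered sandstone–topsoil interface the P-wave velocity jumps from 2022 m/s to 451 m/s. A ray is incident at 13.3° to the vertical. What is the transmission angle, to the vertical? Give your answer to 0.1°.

2.9°

sin θ₁/V₁ = sin θ₂/V₂ ⇒ sin θ₂ = 451·sin 13.3°/2022 = 451·0.2300/2022 = 0.0513.
θ₂ = arcsin 0.0513 = 2.94° from the normal.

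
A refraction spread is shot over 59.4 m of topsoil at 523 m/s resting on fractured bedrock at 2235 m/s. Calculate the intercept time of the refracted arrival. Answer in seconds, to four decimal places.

0.2208 s

θ_c = arcsin(V₁/V₂) = arcsin(523/2235) = 13.53°; cos θ_c = 0.9722.
tᵢ = 2h·cos θ_c / V₁ = 2·59.4·0.9722 / 523 = 0.22084 s.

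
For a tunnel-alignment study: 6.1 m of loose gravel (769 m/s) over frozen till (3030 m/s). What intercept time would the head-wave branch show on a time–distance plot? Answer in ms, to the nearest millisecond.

θ_c = arcsin(V₁/V₂) = arcsin(769/3030) = 14.70°; cos θ_c = 0.9673.
tᵢ = 2h·cos θ_c / V₁ = 2·6.1·0.9673 / 769 = 0.01535 s.

15 ms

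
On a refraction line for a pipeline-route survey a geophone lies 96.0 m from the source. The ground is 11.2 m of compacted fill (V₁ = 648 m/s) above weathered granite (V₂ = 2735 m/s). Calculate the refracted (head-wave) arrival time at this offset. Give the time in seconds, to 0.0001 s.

0.0687 s

t = x/V₂ + 2h·√(V₂²−V₁²)/(V₁V₂).
√(V₂²−V₁²) = √(2735²−648²) = 2657.1 m/s; delay term = 2·11.2·2657.1/(648·2735) = 0.03358 s.
t = 96.0/2735 + 0.03358 = 0.06868 s.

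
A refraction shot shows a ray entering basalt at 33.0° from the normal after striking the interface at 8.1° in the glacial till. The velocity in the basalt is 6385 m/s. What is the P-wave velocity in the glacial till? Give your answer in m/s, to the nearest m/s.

Snell's law: sin 8.1°/V₁ = sin 33.0°/V₂.
V₁ = V₂·sin 8.1°/sin 33.0° = 6385 × 0.2587 = 1651.84 m/s.

1652 m/s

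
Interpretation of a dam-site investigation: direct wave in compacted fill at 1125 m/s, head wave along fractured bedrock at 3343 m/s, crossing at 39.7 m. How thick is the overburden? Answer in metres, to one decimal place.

14.0 m

h = (x_cross/2)·√((V₂−V₁)/(V₂+V₁)).
(V₂−V₁)/(V₂+V₁) = (3343−1125)/(3343+1125) = 0.4964; √ = 0.7046.
h = (39.7/2)·0.7046 = 13.99 m.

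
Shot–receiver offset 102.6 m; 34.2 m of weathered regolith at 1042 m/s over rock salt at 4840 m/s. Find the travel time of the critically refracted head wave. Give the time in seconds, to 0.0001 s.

0.0853 s

θ_c = arcsin(V₁/V₂) = arcsin(1042/4840) = 12.43°, cos θ_c = 0.9766.
Intercept time tᵢ = 2h cos θ_c / V₁ = 2·34.2·0.9766/1042 = 0.06410 s.
t = x/V₂ + tᵢ = 102.6/4840 + 0.06410 = 0.08530 s.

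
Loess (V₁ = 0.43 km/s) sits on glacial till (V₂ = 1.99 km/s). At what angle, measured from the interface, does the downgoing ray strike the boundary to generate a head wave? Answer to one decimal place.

At critical incidence the refracted ray runs along the interface (θ₂ = 90°), so sin θ_c = V₁/V₂.
θ_c = arcsin(0.43/1.99) = arcsin 0.2161 = 12.48°.
Measured from the interface: 90° − 12.48° = 77.52°.

77.5°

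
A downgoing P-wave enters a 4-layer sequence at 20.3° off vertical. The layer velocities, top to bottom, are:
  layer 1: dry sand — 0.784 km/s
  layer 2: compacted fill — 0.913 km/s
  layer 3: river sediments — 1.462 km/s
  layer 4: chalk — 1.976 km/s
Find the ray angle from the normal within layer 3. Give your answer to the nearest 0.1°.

Snell's law across each interface conserves sin θ / V, so sin θ_3 = V_3·sin θ₁/V₁.
sin θ_3 = 1.462 × sin 20.3° / 0.784 = 0.6470.
θ_3 = 40.31° from the vertical.

40.3°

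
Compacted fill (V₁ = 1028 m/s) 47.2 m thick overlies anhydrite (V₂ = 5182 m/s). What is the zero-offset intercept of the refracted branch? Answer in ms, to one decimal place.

90.0 ms

tᵢ = 2h·√(V₂²−V₁²)/(V₁V₂).
√(V₂²−V₁²) = √(5182²−1028²) = 5079.0 m/s.
tᵢ = 2·47.2·5079.0/(1028·5182) = 0.09000 s.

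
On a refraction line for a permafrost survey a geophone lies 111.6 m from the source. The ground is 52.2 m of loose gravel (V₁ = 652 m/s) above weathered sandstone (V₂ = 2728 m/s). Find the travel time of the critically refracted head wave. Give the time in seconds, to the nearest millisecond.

0.196 s

θ_c = arcsin(V₁/V₂) = arcsin(652/2728) = 13.83°, cos θ_c = 0.9710.
Intercept time tᵢ = 2h cos θ_c / V₁ = 2·52.2·0.9710/652 = 0.15548 s.
t = x/V₂ + tᵢ = 111.6/2728 + 0.15548 = 0.19639 s.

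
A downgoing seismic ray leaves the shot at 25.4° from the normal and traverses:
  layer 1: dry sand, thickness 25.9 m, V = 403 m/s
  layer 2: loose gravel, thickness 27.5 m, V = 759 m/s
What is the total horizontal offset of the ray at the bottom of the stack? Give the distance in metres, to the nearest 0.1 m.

50.0 m

p = sin θ₁/V₁ = sin 25.4°/403 = 1.0644e-03 s/m is conserved through the stack.
Layer 1: θ = 25.40°; offset = 25.9·tan 25.40° = 12.298 m.
Layer 2: sin θ = p·759 = 0.8078 → θ = 53.89°; offset = 27.5·tan 53.89° = 37.693 m.
Total horizontal offset = 49.991 m.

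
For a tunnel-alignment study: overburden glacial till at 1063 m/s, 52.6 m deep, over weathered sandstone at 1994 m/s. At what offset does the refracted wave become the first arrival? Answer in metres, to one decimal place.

190.6 m

θ_c = arcsin(1063/1994) = 32.22°, so cos θ_c = 0.8461 and tᵢ = 2h cos θ_c/V₁ = 0.0837 s.
At crossover x/V₁ = x/V₂ + tᵢ ⇒ x = tᵢ/(1/V₁ − 1/V₂) = 0.08373/(9.4073e-04 − 5.0150e-04) = 190.63 m.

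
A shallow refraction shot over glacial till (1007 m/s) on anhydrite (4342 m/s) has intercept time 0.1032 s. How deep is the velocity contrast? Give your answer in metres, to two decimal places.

53.42 m

θ_c = arcsin(1007/4342) = 13.41°; cos θ_c = 0.9727.
tᵢ = 2h cos θ_c/V₁ ⇒ h = tᵢ·V₁/(2 cos θ_c) = 0.1032·1007/(2·0.9727) = 53.42 m.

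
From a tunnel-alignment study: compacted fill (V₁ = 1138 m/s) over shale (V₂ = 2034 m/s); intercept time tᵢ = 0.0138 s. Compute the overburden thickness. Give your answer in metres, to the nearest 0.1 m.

9.5 m

h = tᵢ·V₁·V₂ / (2·√(V₂²−V₁²)).
√(V₂²−V₁²) = √(2034² − 1138²) = 1685.9 m/s.
h = 0.0138 s × 1138 × 2034 / (2 × 1685.9) = 9.47 m.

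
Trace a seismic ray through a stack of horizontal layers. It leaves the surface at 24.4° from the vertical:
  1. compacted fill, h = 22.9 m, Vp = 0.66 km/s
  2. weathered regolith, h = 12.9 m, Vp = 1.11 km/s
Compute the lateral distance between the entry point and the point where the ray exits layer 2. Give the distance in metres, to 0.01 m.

22.85 m

Ray parameter p = sin 24.4° / 0.66 km/s = 6.2592e-01 s/km.
Layer 1: θ = 24.40°; offset = 22.9·tan 24.40° = 10.3879 m.
Layer 2: sin θ = p·1.11 = 0.6948 → θ = 44.01°; offset = 12.9·tan 44.01° = 12.4611 m.
Summing the layer offsets gives 22.8490 m.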